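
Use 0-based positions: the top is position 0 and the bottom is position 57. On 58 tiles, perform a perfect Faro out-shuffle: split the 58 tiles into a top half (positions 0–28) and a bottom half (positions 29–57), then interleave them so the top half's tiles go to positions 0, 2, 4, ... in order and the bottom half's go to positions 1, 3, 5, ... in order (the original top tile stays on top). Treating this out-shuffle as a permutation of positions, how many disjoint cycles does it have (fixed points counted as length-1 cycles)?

Trace each unvisited position around until it returns:
(0) (1 2 4 8 16 32 ... len 18) (3 6 12 24 48 39 ... len 18) (5 10 20 40 23 46 ... len 18) (19 38) (57)
6 cycles in total.

6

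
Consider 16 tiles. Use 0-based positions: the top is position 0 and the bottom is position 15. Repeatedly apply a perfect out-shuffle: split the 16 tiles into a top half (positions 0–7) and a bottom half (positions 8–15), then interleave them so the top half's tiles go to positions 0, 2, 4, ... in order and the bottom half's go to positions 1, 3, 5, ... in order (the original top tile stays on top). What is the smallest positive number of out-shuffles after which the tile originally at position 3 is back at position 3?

4

Follow position 3 under repeated out-shuffles:
3 → 6 → 12 → 9 → 3
It first returns after 4 out-shuffles.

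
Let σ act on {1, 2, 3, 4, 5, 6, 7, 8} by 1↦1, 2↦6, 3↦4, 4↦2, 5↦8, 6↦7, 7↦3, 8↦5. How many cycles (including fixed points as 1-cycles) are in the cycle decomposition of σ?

3

Cycle decomposition: (1) (2 6 7 3 4) (5 8).
3 cycles.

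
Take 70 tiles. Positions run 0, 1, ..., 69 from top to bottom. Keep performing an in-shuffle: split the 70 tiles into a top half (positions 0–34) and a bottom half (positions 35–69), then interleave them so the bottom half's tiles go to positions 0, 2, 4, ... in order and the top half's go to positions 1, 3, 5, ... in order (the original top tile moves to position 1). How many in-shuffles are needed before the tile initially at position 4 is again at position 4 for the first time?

Follow position 4 under repeated in-shuffles:
4 → 9 → 19 → 39 → 8 → 17 → 35 → 0 → ... → 4 (length 35)
It first returns after 35 in-shuffles.

35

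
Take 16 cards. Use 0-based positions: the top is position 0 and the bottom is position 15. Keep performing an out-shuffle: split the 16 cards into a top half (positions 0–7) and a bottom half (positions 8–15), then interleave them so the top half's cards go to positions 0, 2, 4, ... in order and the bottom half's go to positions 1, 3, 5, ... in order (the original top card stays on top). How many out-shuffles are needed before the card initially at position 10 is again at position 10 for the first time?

2

Follow position 10 under repeated out-shuffles:
10 → 5 → 10
It first returns after 2 out-shuffles.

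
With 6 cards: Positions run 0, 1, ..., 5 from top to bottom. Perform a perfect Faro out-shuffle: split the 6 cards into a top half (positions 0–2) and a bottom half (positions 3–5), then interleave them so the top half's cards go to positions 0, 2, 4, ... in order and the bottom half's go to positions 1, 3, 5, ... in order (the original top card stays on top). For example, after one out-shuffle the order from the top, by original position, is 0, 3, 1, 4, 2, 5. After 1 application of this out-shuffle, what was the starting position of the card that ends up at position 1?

3

Work backwards from position 1, undoing one out-shuffle at a time:
1 ← 3
So the card now at position 1 started at position 3.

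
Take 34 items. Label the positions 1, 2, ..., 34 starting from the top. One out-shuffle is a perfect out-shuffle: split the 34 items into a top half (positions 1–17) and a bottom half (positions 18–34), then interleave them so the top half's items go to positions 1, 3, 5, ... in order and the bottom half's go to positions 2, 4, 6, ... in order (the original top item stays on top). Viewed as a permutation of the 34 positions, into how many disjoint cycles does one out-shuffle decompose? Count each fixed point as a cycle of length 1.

6

Trace each unvisited position around until it returns:
(1) (2 3 5 9 17 33 32 30 26 18) (4 7 13 25 16 31 28 22 10 19) (6 11 21 8 15 29 24 14 27 20) (12 23) (34)
6 cycles in total.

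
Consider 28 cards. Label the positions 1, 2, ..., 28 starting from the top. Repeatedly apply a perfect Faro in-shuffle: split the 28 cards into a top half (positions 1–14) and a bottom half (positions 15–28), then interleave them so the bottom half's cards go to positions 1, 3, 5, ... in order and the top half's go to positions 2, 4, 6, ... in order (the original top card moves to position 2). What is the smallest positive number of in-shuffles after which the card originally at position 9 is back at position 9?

28

Follow position 9 under repeated in-shuffles:
9 → 18 → 7 → 14 → 28 → 27 → 25 → 21 → ... → 9 (length 28)
It first returns after 28 in-shuffles.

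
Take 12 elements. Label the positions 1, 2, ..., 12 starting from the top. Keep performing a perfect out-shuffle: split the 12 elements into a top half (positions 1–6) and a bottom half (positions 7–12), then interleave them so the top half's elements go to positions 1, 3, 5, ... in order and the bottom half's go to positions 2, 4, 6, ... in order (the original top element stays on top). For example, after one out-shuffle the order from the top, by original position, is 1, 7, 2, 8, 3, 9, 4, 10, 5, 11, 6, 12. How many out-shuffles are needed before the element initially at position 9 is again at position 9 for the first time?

10

Follow position 9 under repeated out-shuffles:
9 → 6 → 11 → 10 → 8 → 4 → 7 → 2 → 3 → 5 → 9
It first returns after 10 out-shuffles.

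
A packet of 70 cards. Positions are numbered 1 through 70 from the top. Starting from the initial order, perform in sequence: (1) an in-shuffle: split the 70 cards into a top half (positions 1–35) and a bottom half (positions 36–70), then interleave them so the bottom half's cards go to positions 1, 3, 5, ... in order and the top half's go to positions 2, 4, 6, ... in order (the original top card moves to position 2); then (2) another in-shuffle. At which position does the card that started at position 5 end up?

Track the card from position 5 forward through each operation:
  after op 1 (in-shuffle): 5 → 10
  after op 2 (in-shuffle): 10 → 20

20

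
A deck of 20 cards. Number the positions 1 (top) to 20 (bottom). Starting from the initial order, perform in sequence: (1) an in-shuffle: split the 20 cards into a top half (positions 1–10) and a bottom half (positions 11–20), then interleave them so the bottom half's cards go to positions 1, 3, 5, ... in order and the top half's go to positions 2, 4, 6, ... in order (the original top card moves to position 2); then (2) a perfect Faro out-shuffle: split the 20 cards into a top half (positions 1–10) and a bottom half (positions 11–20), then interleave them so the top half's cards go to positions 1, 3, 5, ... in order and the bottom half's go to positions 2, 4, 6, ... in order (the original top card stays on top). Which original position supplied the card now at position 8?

7

Undo the operations in reverse order, starting from position 8:
  undo op 2 (out-shuffle, from bottom half): 8 ← 14
  undo op 1 (in-shuffle, from top half): 14 ← 7
So the card at position 8 came from original position 7.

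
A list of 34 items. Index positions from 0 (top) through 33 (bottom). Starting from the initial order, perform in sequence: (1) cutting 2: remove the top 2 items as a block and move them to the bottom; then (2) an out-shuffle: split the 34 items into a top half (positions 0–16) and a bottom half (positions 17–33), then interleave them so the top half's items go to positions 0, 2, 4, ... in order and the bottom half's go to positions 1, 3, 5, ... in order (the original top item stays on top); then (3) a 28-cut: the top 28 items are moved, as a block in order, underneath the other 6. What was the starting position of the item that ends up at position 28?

13

Undo the operations in reverse order, starting from position 28:
  undo op 3 (cut 28): 28 ← 22
  undo op 2 (out-shuffle, from top half): 22 ← 11
  undo op 1 (cut 2): 11 ← 13
So the item at position 28 came from original position 13.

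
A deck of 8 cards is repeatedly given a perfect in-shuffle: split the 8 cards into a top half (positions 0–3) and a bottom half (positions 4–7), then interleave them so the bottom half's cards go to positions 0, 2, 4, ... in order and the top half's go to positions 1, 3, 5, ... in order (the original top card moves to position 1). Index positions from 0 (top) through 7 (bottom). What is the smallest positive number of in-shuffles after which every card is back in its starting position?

6

The in-shuffle permutes the 8 positions with cycle lengths [2, 6].
Every card is home exactly when every cycle has completed a whole number of laps, i.e. after lcm(2, 6) = 6 in-shuffles.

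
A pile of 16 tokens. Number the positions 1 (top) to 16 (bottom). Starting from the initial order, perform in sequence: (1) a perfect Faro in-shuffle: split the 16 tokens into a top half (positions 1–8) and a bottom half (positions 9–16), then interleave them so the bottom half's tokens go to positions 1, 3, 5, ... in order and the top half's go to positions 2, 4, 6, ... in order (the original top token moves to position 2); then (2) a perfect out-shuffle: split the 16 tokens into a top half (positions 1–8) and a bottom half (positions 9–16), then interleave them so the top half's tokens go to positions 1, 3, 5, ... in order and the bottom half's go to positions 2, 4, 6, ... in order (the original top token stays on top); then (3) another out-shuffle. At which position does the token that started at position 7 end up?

8

Track the token from position 7 forward through each operation:
  after op 1 (in-shuffle): 7 → 14
  after op 2 (out-shuffle): 14 → 12
  after op 3 (out-shuffle): 12 → 8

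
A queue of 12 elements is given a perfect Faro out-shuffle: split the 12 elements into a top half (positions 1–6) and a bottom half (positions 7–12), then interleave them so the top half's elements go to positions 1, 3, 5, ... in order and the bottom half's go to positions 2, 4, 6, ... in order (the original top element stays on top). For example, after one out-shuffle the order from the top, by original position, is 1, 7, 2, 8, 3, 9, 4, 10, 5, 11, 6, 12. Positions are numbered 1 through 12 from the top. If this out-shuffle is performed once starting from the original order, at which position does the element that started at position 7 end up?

Track the element's position through each out-shuffle:
7 → 2

2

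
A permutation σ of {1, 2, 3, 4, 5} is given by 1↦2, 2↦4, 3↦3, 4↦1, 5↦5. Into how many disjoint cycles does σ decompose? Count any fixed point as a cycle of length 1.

Cycle decomposition: (1 2 4) (3) (5).
3 cycles.

3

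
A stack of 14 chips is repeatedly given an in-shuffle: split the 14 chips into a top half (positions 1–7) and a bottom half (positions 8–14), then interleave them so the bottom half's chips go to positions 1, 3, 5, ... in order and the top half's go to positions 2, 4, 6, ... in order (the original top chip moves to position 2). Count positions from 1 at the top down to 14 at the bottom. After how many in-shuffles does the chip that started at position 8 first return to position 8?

4

Follow position 8 under repeated in-shuffles:
8 → 1 → 2 → 4 → 8
It first returns after 4 in-shuffles.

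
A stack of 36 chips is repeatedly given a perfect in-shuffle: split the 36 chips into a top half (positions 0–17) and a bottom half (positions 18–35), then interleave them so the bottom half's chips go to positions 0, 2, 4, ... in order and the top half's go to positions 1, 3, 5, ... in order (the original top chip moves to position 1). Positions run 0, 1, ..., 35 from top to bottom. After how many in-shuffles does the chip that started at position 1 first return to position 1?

36

Follow position 1 under repeated in-shuffles:
1 → 3 → 7 → 15 → 31 → 26 → 16 → 33 → ... → 1 (length 36)
It first returns after 36 in-shuffles.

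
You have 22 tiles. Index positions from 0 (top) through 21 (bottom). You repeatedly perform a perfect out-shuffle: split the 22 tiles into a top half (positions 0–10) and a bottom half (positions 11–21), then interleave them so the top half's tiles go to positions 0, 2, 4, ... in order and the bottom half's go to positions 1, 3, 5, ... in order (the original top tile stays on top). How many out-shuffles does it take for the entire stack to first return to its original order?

The out-shuffle permutes the 22 positions with cycle lengths [1, 1, 2, 3, 3, 6, 6].
Every tile is home exactly when every cycle has completed a whole number of laps, i.e. after lcm(1, 2, 3, 6) = 6 out-shuffles.

6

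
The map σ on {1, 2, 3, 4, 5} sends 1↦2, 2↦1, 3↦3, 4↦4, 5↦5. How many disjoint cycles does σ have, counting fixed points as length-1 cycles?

Cycle decomposition: (1 2) (3) (4) (5).
4 cycles.

4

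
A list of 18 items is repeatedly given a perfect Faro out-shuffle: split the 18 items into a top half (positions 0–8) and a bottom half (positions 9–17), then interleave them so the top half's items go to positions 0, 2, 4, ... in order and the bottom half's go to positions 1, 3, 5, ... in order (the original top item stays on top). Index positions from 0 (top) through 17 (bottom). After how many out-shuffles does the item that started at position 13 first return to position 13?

Follow position 13 under repeated out-shuffles:
13 → 9 → 1 → 2 → 4 → 8 → 16 → 15 → 13
It first returns after 8 out-shuffles.

8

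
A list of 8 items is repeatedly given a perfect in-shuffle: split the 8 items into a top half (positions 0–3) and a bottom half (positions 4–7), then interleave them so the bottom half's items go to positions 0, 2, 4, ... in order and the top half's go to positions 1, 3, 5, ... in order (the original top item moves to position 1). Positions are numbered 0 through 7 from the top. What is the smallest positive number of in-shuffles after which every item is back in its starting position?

The in-shuffle permutes the 8 positions with cycle lengths [2, 6].
Every item is home exactly when every cycle has completed a whole number of laps, i.e. after lcm(2, 6) = 6 in-shuffles.

6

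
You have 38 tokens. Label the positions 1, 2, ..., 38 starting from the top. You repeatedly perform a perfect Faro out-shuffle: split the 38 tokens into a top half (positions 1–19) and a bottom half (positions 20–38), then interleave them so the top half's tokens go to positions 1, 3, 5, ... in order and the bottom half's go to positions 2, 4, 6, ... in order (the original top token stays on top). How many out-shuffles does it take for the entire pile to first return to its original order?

The out-shuffle permutes the 38 positions with cycle lengths [1, 1, 36].
Every token is home exactly when every cycle has completed a whole number of laps, i.e. after lcm(1, 36) = 36 out-shuffles.

36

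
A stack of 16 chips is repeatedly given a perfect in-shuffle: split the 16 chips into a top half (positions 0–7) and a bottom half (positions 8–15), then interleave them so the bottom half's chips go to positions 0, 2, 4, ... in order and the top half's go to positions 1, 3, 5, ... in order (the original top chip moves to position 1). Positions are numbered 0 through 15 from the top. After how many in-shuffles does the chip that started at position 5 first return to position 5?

8

Follow position 5 under repeated in-shuffles:
5 → 11 → 6 → 13 → 10 → 4 → 9 → 2 → 5
It first returns after 8 in-shuffles.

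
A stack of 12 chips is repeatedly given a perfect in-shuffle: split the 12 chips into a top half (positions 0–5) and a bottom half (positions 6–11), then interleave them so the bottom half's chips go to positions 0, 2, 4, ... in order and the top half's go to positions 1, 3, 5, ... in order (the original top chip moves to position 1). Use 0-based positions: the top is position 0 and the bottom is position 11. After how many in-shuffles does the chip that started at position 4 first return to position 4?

12

Follow position 4 under repeated in-shuffles:
4 → 9 → 6 → 0 → 1 → 3 → 7 → 2 → 5 → 11 → 10 → 8 → 4
It first returns after 12 in-shuffles.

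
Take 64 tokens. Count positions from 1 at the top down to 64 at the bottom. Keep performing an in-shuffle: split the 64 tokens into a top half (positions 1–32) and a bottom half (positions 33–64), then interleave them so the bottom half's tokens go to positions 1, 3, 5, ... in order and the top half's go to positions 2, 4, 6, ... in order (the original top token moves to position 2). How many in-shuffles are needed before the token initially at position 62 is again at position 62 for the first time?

12

Follow position 62 under repeated in-shuffles:
62 → 59 → 53 → 41 → 17 → 34 → 3 → 6 → 12 → 24 → 48 → 31 → 62
It first returns after 12 in-shuffles.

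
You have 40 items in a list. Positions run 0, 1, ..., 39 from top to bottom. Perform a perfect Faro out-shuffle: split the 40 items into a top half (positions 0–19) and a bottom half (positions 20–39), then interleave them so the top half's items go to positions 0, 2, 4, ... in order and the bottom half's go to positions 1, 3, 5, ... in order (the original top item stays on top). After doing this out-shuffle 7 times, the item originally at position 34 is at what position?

23

Track the item's position through each out-shuffle:
34 → 29 → 19 → 38 → 37 → 35 → 31 → 23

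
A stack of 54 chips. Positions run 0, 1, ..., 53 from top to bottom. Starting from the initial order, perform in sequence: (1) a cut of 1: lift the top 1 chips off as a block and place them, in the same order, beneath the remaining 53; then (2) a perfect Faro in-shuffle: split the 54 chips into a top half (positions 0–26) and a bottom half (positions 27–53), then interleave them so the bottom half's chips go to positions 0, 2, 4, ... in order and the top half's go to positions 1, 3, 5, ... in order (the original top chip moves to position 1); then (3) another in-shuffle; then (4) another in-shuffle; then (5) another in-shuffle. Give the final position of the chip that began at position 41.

50

Track the chip from position 41 forward through each operation:
  after op 1 (cut 1): 41 → 40
  after op 2 (in-shuffle): 40 → 26
  after op 3 (in-shuffle): 26 → 53
  after op 4 (in-shuffle): 53 → 52
  after op 5 (in-shuffle): 52 → 50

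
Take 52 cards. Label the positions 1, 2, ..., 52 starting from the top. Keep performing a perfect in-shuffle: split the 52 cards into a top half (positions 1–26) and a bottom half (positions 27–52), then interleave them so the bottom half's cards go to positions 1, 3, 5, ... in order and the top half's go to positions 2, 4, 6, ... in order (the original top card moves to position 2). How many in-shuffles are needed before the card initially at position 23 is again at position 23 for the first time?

52

Follow position 23 under repeated in-shuffles:
23 → 46 → 39 → 25 → 50 → 47 → 41 → 29 → ... → 23 (length 52)
It first returns after 52 in-shuffles.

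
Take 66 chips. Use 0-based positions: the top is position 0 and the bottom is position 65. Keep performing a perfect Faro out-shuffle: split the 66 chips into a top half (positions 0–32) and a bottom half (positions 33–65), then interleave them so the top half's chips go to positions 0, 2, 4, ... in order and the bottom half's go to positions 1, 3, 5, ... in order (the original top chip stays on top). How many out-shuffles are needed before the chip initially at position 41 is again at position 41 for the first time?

12

Follow position 41 under repeated out-shuffles:
41 → 17 → 34 → 3 → 6 → 12 → 24 → 48 → 31 → 62 → 59 → 53 → 41
It first returns after 12 out-shuffles.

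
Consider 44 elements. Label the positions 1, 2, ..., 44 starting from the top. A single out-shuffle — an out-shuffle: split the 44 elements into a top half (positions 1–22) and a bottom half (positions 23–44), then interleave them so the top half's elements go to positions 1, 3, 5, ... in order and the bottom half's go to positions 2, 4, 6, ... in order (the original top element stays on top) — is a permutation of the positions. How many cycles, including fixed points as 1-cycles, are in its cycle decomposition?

5

Trace each unvisited position around until it returns:
(1) (2 3 5 9 17 33 ... len 14) (4 7 13 25 6 11 ... len 14) (8 15 29 14 27 10 ... len 14) (44)
5 cycles in total.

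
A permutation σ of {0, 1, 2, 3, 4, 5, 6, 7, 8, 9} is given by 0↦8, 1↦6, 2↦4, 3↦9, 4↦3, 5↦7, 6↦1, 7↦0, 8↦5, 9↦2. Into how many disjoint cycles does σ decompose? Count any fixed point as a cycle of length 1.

3

Cycle decomposition: (0 8 5 7) (1 6) (2 4 3 9).
3 cycles.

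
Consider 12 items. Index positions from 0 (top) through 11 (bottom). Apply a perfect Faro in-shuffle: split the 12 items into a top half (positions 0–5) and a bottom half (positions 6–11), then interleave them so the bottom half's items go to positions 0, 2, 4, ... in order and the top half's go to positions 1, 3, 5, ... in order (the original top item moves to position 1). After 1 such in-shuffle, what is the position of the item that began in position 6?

0

Track the item's position through each in-shuffle:
6 → 0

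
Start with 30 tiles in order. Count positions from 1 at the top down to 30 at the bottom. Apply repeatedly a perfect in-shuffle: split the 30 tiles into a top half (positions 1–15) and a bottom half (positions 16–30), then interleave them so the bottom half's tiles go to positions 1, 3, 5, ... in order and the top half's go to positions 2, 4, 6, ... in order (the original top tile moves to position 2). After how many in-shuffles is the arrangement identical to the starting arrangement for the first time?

5

The in-shuffle permutes the 30 positions with cycle lengths [5, 5, 5, 5, 5, 5].
Every tile is home exactly when every cycle has completed a whole number of laps, i.e. after lcm(5) = 5 in-shuffles.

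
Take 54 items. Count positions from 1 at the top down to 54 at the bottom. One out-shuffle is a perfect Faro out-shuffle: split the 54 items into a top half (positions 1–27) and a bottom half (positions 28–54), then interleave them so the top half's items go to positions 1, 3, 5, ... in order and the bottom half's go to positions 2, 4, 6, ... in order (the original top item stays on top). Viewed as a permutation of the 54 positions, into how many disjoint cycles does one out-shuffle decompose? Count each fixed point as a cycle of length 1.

3

Trace each unvisited position around until it returns:
(1) (2 3 5 9 17 33 ... len 52) (54)
3 cycles in total.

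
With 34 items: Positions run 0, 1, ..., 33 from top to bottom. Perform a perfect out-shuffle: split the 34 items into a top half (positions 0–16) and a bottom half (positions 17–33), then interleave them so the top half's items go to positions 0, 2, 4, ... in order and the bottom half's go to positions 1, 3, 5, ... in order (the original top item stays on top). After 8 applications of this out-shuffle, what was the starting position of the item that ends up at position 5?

20

Work backwards from position 5, undoing one out-shuffle at a time:
5 ← 19 ← 26 ← 13 ← 23 ← 28 ← 14 ← 7 ← 20
So the item now at position 5 started at position 20.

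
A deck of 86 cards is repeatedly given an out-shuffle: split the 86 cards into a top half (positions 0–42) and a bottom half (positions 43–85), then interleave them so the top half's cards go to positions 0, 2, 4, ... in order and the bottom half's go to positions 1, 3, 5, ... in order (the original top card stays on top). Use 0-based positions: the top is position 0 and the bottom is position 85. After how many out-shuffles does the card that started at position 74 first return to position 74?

8

Follow position 74 under repeated out-shuffles:
74 → 63 → 41 → 82 → 79 → 73 → 61 → 37 → 74
It first returns after 8 out-shuffles.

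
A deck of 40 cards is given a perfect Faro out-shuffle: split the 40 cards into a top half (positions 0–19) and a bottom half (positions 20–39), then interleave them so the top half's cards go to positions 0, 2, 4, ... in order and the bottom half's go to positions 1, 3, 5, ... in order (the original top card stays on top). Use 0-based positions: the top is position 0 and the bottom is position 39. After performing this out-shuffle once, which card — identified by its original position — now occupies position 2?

1

Work backwards from position 2, undoing one out-shuffle at a time:
2 ← 1
So the card now at position 2 started at position 1.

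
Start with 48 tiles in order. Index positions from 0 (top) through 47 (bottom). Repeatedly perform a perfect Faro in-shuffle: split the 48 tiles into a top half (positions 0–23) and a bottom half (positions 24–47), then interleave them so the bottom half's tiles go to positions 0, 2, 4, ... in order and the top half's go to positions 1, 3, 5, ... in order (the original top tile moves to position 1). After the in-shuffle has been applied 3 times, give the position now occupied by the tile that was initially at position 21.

Track the tile's position through each in-shuffle:
21 → 43 → 38 → 28

28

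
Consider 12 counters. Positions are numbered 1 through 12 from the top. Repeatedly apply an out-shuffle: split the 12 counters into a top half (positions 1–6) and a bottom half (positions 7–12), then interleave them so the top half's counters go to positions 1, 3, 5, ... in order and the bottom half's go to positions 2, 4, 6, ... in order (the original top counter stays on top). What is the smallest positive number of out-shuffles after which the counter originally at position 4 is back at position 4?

10

Follow position 4 under repeated out-shuffles:
4 → 7 → 2 → 3 → 5 → 9 → 6 → 11 → 10 → 8 → 4
It first returns after 10 out-shuffles.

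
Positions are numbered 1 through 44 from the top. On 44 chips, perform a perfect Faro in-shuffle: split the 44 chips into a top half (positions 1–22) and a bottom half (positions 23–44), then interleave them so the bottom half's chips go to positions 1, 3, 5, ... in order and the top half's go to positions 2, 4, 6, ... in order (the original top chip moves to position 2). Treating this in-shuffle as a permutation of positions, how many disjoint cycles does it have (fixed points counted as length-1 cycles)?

7

Trace each unvisited position around until it returns:
(1 2 4 8 16 32 ... len 12) (3 6 12 24) (5 10 20 40 35 25) (7 14 28 11 22 44 ... len 12) (9 18 36 27) (15 30) (21 42 39 33)
7 cycles in total.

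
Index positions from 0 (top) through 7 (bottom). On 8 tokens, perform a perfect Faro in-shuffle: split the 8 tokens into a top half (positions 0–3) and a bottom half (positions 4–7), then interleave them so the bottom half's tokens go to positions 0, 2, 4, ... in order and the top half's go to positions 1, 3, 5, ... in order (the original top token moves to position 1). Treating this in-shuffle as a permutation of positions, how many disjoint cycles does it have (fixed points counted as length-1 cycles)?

Trace each unvisited position around until it returns:
(0 1 3 7 6 4) (2 5)
2 cycles in total.

2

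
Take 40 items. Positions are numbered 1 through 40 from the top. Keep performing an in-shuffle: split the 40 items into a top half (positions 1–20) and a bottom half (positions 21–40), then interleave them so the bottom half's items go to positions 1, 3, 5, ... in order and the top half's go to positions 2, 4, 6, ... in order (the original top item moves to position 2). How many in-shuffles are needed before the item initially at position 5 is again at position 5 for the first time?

Follow position 5 under repeated in-shuffles:
5 → 10 → 20 → 40 → 39 → 37 → 33 → 25 → 9 → 18 → 36 → 31 → 21 → 1 → 2 → 4 → 8 → 16 → 32 → 23 → 5
It first returns after 20 in-shuffles.

20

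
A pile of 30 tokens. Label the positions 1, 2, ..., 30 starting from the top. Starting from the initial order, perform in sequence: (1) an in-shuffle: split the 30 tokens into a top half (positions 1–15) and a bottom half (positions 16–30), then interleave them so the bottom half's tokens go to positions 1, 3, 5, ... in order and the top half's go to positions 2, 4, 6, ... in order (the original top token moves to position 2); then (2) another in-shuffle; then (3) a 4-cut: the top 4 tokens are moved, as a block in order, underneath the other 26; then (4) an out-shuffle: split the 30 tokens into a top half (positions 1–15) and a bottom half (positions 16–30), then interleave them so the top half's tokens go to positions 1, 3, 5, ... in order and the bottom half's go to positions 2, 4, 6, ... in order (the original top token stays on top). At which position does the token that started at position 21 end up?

Track the token from position 21 forward through each operation:
  after op 1 (in-shuffle): 21 → 11
  after op 2 (in-shuffle): 11 → 22
  after op 3 (cut 4): 22 → 18
  after op 4 (out-shuffle): 18 → 6

6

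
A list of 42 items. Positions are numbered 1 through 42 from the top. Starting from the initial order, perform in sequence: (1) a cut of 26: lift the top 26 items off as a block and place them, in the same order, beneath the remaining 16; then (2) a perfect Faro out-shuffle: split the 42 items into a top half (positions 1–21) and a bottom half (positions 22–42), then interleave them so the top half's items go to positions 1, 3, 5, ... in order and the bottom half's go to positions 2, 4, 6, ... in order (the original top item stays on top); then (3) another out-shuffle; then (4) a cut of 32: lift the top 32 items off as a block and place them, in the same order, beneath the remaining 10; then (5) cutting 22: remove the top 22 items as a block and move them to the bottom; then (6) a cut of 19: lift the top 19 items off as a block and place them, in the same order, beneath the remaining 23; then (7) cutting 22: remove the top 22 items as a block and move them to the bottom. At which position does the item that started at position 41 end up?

5

Track the item from position 41 forward through each operation:
  after op 1 (cut 26): 41 → 15
  after op 2 (out-shuffle): 15 → 29
  after op 3 (out-shuffle): 29 → 16
  after op 4 (cut 32): 16 → 26
  after op 5 (cut 22): 26 → 4
  after op 6 (cut 19): 4 → 27
  after op 7 (cut 22): 27 → 5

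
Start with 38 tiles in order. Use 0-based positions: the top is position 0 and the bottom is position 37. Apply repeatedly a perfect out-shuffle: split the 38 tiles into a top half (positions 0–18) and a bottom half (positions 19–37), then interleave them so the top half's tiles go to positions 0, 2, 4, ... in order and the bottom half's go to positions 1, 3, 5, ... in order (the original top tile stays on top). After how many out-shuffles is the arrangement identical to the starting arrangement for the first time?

The out-shuffle permutes the 38 positions with cycle lengths [1, 1, 36].
Every tile is home exactly when every cycle has completed a whole number of laps, i.e. after lcm(1, 36) = 36 out-shuffles.

36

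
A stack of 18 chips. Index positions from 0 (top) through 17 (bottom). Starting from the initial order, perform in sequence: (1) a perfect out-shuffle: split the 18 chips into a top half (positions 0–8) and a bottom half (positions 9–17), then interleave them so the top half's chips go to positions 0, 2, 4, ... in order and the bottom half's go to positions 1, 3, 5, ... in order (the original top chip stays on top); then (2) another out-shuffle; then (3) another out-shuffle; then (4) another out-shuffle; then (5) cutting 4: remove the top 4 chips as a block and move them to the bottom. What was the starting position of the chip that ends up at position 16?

Undo the operations in reverse order, starting from position 16:
  undo op 5 (cut 4): 16 ← 2
  undo op 4 (out-shuffle, from top half): 2 ← 1
  undo op 3 (out-shuffle, from bottom half): 1 ← 9
  undo op 2 (out-shuffle, from bottom half): 9 ← 13
  undo op 1 (out-shuffle, from bottom half): 13 ← 15
So the chip at position 16 came from original position 15.

15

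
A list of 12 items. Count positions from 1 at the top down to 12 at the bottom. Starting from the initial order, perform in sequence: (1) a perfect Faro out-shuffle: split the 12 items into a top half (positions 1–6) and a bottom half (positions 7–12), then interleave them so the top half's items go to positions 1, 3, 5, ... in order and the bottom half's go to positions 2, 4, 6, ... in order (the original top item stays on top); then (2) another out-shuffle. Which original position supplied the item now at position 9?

Undo the operations in reverse order, starting from position 9:
  undo op 2 (out-shuffle, from top half): 9 ← 5
  undo op 1 (out-shuffle, from top half): 5 ← 3
So the item at position 9 came from original position 3.

3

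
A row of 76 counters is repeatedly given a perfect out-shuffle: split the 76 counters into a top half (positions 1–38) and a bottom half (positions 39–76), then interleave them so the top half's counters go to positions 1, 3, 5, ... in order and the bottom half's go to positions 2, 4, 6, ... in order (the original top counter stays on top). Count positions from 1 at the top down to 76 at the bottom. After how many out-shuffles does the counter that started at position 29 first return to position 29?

20

Follow position 29 under repeated out-shuffles:
29 → 57 → 38 → 75 → 74 → 72 → 68 → 60 → 44 → 12 → 23 → 45 → 14 → 27 → 53 → 30 → 59 → 42 → 8 → 15 → 29
It first returns after 20 out-shuffles.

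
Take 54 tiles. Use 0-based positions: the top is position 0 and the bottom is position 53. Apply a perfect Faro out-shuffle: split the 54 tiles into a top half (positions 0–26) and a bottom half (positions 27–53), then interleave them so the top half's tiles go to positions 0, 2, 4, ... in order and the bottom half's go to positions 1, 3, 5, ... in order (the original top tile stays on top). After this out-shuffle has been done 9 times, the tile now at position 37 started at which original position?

48

Work backwards from position 37, undoing one out-shuffle at a time:
37 ← 45 ← 49 ← 51 ← 52 ← 26 ← 13 ← 33 ← 43 ← 48
So the tile now at position 37 started at position 48.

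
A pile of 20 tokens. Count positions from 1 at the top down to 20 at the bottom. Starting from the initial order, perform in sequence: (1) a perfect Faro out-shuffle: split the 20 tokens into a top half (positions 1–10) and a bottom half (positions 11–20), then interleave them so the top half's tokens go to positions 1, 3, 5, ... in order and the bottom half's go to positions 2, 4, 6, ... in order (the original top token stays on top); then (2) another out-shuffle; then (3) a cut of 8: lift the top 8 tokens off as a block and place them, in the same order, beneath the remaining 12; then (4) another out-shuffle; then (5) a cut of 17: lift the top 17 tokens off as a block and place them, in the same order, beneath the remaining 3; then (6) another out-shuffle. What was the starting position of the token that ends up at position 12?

Undo the operations in reverse order, starting from position 12:
  undo op 6 (out-shuffle, from bottom half): 12 ← 16
  undo op 5 (cut 17): 16 ← 13
  undo op 4 (out-shuffle, from top half): 13 ← 7
  undo op 3 (cut 8): 7 ← 15
  undo op 2 (out-shuffle, from top half): 15 ← 8
  undo op 1 (out-shuffle, from bottom half): 8 ← 14
So the token at position 12 came from original position 14.

14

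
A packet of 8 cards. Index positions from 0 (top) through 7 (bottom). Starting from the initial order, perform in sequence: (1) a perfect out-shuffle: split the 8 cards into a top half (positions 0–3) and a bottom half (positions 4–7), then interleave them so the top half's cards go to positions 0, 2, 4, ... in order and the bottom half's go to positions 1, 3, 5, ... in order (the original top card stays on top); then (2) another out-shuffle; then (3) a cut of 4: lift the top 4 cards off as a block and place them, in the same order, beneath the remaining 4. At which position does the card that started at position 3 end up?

1

Track the card from position 3 forward through each operation:
  after op 1 (out-shuffle): 3 → 6
  after op 2 (out-shuffle): 6 → 5
  after op 3 (cut 4): 5 → 1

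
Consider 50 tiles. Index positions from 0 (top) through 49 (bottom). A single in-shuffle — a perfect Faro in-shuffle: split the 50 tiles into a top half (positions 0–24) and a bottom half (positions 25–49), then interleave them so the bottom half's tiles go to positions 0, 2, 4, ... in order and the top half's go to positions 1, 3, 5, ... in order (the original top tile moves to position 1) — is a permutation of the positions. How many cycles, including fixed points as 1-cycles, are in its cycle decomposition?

7

Trace each unvisited position around until it returns:
(0 1 3 7 15 31 12 25) (2 5 11 23 47 44 38 26) (4 9 19 39 28 6 13 27) (8 17 35 20 41 32 14 29) (10 21 43 36 22 45 40 30) (16 33) (18 37 24 49 48 46 42 34)
7 cycles in total.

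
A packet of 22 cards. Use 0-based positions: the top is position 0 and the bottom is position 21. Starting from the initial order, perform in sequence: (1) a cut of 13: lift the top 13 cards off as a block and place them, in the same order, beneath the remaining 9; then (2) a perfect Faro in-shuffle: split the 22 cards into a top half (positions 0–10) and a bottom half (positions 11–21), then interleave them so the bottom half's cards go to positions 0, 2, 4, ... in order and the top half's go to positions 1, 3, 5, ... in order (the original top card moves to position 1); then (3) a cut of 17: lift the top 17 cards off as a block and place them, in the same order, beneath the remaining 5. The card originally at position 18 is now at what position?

16

Track the card from position 18 forward through each operation:
  after op 1 (cut 13): 18 → 5
  after op 2 (in-shuffle): 5 → 11
  after op 3 (cut 17): 11 → 16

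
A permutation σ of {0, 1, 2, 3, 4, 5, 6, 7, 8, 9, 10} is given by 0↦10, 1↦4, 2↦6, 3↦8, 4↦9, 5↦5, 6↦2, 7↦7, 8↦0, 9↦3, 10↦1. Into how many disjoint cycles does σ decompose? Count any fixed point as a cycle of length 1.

Cycle decomposition: (0 10 1 4 9 3 8) (2 6) (5) (7).
4 cycles.

4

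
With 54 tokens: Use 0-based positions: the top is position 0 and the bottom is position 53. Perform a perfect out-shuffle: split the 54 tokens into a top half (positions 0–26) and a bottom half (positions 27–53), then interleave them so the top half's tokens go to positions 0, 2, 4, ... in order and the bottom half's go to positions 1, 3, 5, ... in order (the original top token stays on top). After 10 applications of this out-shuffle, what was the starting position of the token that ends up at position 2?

50

Work backwards from position 2, undoing one out-shuffle at a time:
2 ← 1 ← 27 ← 40 ← 20 ← 10 ← 5 ← 29 ← 41 ← 47 ← 50
So the token now at position 2 started at position 50.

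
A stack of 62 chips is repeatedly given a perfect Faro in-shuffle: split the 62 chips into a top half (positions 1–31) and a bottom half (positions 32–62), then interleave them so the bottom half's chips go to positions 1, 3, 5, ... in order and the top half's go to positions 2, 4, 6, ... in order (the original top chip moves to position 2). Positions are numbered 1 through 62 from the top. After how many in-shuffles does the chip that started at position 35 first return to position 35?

6

Follow position 35 under repeated in-shuffles:
35 → 7 → 14 → 28 → 56 → 49 → 35
It first returns after 6 in-shuffles.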